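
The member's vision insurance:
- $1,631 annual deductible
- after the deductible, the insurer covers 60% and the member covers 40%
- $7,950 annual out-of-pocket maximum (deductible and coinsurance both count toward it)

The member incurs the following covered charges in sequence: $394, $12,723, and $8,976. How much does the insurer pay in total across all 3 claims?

$14,143

#1 ($394): entire amount goes to the deductible. Cost to member: $394. OOP to date $394. Plan pays $394 − $394 = $0.
#2 ($12,723): $1,237 finishes the deductible; $11,486 goes to coinsurance; coinsurance $11,486 × 40% = $4,594.40. Cost to member: $5,831.40. OOP to date $6,225.40. Insurer: $12,723 − $5,831.40 = $6,891.60.
#3 ($8,976): 40% coinsurance on $8,976 = $3,590.40. That would push OOP to $9,815.80, over the $7,950 cap, so member pays $7,950 − $6,225.40 = $1,724.60. Insurer: $8,976 − $1,724.60 = $7,251.40.
Insurer total: $0 + $6,891.60 + $7,251.40 = $14,143.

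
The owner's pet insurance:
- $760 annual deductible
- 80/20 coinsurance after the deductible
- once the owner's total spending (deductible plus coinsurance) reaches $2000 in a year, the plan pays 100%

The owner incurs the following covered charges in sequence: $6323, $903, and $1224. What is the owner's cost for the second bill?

Bill 1, $6323: $760 finishes the deductible; $5563 goes to coinsurance; coinsurance $5563 × 20% = $1112.60. Owner pays $1872.60; OOP now $1872.60.
Bill 2, $903: 20% coinsurance on $903 = $180.60. Adding that to $1872.60 gives $2053.20, past the $2000 cap; owner pays only $2000 − $1872.60 = $127.40.

$127.40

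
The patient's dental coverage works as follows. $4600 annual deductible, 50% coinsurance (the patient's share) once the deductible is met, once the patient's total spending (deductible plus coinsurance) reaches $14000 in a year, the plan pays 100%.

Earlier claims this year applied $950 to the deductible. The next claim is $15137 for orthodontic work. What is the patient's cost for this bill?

Deductible still to meet: $4600 − $950 = $3650.
After the $3650 deductible portion, $15137 − $3650 = $11487 is subject to coinsurance.
50% of $11487 = $5743.50 falls to the patient.
Patient responsibility before any cap: $3650 + $5743.50 = $9393.50.
Year-to-date out-of-pocket becomes $950 + $9393.50 = $10343.50, still under the $14000 maximum, so no cap applies.

$9393.50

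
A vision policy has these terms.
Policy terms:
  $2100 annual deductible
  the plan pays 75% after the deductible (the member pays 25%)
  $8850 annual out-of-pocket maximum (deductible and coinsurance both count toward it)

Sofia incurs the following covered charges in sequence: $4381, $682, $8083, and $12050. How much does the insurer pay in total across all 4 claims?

$17322

#1 ($4381): $2100 finishes the deductible; $2281 goes to coinsurance; member's 25% is $570.25. Member pays $2670.25; OOP now $2670.25. Plan pays $4381 − $2670.25 = $1710.75.
#2 ($682): deductible already satisfied, so member's share is 25% × $682 = $170.50. Member owes $170.50 (running OOP $2840.75). Insurer: $682 − $170.50 = $511.50.
#3 ($8083): deductible met; 25% of $8083 = $2020.75. Member owes $2020.75 (running OOP $4861.50). Insurer: $8083 − $2020.75 = $6062.25.
#4 ($12050): deductible met; 25% of $12050 = $3012.50. Member owes $3012.50 (running OOP $7874). Insurer: $12050 − $3012.50 = $9037.50.
Insurer total: $1710.75 + $511.50 + $6062.25 + $9037.50 = $17322.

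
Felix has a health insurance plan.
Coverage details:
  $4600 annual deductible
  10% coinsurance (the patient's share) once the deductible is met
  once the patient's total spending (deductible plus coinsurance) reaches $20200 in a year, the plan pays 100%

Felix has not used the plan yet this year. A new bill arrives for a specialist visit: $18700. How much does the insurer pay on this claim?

$12690

Nothing has been paid toward the $4600 deductible, so the first $4600 of this charge is applied there.
That leaves $18700 − $4600 = $14100 for coinsurance.
Patient's 10% share of $14100 is $1410.
Patient responsibility before any cap: $4600 + $1410 = $6010.
Year-to-date out-of-pocket becomes $0 + $6010 = $6010, still under the $20200 maximum, so no cap applies.
The insurer covers the remainder: $18700 − $6010 = $12690.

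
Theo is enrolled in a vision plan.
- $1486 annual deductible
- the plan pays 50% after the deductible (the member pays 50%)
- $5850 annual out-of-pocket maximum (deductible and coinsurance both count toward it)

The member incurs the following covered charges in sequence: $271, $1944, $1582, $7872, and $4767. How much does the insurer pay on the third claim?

#1 ($271): entire amount goes to the deductible. Cost to member: $271. OOP to date $271. Plan pays $271 − $271 = $0.
#2 ($1944): $1215 to deductible, leaving $729; coinsurance $729 × 50% = $364.50. Cost to member: $1579.50. OOP to date $1850.50. Plan pays $1944 − $1579.50 = $364.50.
#3 ($1582): deductible already satisfied, so member's share is 50% × $1582 = $791. Cost to member: $791. OOP to date $2641.50. Insurer: $1582 − $791 = $791.

$791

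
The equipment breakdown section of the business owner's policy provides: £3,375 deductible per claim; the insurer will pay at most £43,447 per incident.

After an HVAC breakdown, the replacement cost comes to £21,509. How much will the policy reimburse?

After the deductible, £21,509 − £3,375 = £18,134 remains.
£18,134 is within the £43,447 limit, so the insurer pays £18,134.

£18,134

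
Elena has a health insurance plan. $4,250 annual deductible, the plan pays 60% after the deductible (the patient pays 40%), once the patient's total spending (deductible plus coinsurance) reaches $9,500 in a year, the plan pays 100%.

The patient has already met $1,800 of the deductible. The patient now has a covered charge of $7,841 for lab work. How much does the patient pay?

$4,606.40

$1,800 of the $4,250 deductible is already met, leaving $2,450.
After the $2,450 deductible portion, $7,841 − $2,450 = $5,391 is subject to coinsurance.
Coinsurance: $5,391 × 40% = $2,156.40.
So the patient owes $2,450 + $2,156.40 = $4,606.40 before any cap.
Year-to-date out-of-pocket becomes $1,800 + $4,606.40 = $6,406.40, still under the $9,500 maximum, so no cap applies.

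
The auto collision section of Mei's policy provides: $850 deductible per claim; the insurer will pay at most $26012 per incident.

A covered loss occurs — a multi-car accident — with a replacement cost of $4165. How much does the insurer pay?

Subtract the deductible: $4165 − $850 = $3315.
$3315 is within the $26012 limit, so the insurer pays $3315.

$3315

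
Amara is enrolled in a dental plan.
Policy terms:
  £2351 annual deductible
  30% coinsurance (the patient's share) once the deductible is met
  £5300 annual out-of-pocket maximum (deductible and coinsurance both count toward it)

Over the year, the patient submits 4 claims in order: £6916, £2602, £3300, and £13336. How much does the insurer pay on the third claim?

Bill 1, £6916: £2351 to deductible, leaving £4565; coinsurance £4565 × 30% = £1369.50. Patient owes £3720.50 (running OOP £3720.50). Plan pays £6916 − £3720.50 = £3195.50.
Bill 2, £2602: deductible already satisfied, so patient's share is 30% × £2602 = £780.60. Cost to patient: £780.60. OOP to date £4501.10. Plan pays £2602 − £780.60 = £1821.40.
Bill 3, £3300: 30% coinsurance on £3300 = £990. Adding that to £4501.10 gives £5491.10, past the £5300 cap; patient pays only £5300 − £4501.10 = £798.90. Insurer: £3300 − £798.90 = £2501.10.

£2501.10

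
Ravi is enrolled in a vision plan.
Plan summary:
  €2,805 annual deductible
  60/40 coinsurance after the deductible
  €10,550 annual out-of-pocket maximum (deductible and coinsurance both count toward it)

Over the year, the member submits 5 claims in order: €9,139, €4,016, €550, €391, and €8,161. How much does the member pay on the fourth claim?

Claim 1 — €9,139: deductible takes €2,805, €6,334 remains; member's 40% is €2,533.60. Cost to member: €5,338.60. OOP to date €5,338.60.
Claim 2 — €4,016: deductible already satisfied, so member's share is 40% × €4,016 = €1,606.40. Member pays €1,606.40; OOP now €6,945.
Claim 3 — €550: deductible met; 40% of €550 = €220. Cost to member: €220. OOP to date €7,165.
Claim 4 — €391: deductible met; 40% of €391 = €156.40. Cost to member: €156.40. OOP to date €7,321.40.

€156.40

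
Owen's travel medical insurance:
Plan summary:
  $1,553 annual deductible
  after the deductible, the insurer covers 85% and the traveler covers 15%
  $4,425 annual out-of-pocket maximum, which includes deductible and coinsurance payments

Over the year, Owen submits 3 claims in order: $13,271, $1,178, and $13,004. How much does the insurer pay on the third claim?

$12,066.40

Claim 1 ($13,271): $1,553 finishes the deductible; $11,718 goes to coinsurance; traveler's 15% is $1,757.70. Traveler owes $3,310.70 (running OOP $3,310.70). Insurer: $13,271 − $3,310.70 = $9,960.30.
Claim 2 ($1,178): deductible met; 15% of $1,178 = $176.70. Cost to traveler: $176.70. OOP to date $3,487.40. Insurer: $1,178 − $176.70 = $1,001.30.
Claim 3 ($13,004): deductible met; 15% of $13,004 = $1,950.60. That would push OOP to $5,438, over the $4,425 cap, so traveler pays $4,425 − $3,487.40 = $937.60. Insurer: $13,004 − $937.60 = $12,066.40.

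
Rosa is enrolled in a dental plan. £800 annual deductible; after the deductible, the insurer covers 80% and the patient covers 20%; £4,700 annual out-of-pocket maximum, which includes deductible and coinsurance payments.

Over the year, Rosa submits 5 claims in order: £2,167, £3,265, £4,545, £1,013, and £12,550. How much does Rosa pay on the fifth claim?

Claim 1 — £2,167: £800 to deductible, leaving £1,367; 20% of £1,367 = £273.40. Patient pays £1,073.40; OOP now £1,073.40.
Claim 2 — £3,265: deductible met; 20% of £3,265 = £653. Cost to patient: £653. OOP to date £1,726.40.
Claim 3 — £4,545: 20% coinsurance on £4,545 = £909. Cost to patient: £909. OOP to date £2,635.40.
Claim 4 — £1,013: 20% coinsurance on £1,013 = £202.60. Cost to patient: £202.60. OOP to date £2,838.
Claim 5 — £12,550: deductible met; 20% of £12,550 = £2,510. OOP would hit £5,348 > £4,700, so the cap limits the patient to £4,700 − £2,838 = £1,862.

£1,862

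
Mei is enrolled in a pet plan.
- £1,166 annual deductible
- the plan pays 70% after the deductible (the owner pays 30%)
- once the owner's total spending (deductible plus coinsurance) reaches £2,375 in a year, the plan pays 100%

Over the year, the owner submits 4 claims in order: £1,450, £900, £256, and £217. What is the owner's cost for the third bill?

£76.80

Claim 1 (£1,450): £1,166 to deductible, leaving £284; 30% of £284 = £85.20. Owner owes £1,251.20 (running OOP £1,251.20).
Claim 2 (£900): deductible already satisfied, so owner's share is 30% × £900 = £270. Owner pays £270; OOP now £1,521.20.
Claim 3 (£256): deductible already satisfied, so owner's share is 30% × £256 = £76.80. Owner owes £76.80 (running OOP £1,598).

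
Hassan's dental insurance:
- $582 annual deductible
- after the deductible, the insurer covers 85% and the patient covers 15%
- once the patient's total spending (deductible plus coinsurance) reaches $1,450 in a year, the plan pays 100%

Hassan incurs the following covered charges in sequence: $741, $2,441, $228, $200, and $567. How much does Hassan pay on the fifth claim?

$85.05

#1 ($741): deductible takes $582, $159 remains; coinsurance $159 × 15% = $23.85. Cost to patient: $605.85. OOP to date $605.85.
#2 ($2,441): deductible already satisfied, so patient's share is 15% × $2,441 = $366.15. Cost to patient: $366.15. OOP to date $972.
#3 ($228): deductible already satisfied, so patient's share is 15% × $228 = $34.20. Cost to patient: $34.20. OOP to date $1,006.20.
#4 ($200): deductible already satisfied, so patient's share is 15% × $200 = $30. Cost to patient: $30. OOP to date $1,036.20.
#5 ($567): deductible met; 15% of $567 = $85.05. Cost to patient: $85.05. OOP to date $1,121.25.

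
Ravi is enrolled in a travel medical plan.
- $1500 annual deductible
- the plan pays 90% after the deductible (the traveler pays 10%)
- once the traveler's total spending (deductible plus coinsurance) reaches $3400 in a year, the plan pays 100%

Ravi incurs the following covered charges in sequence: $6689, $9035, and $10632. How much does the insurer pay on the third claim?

$10154.40

#1 ($6689): deductible takes $1500, $5189 remains; 10% of $5189 = $518.90. Traveler owes $2018.90 (running OOP $2018.90). Plan pays $6689 − $2018.90 = $4670.10.
#2 ($9035): deductible met; 10% of $9035 = $903.50. Cost to traveler: $903.50. OOP to date $2922.40. Insurer: $9035 − $903.50 = $8131.50.
#3 ($10632): deductible already satisfied, so traveler's share is 10% × $10632 = $1063.20. OOP would hit $3985.60 > $3400, so the cap limits the traveler to $3400 − $2922.40 = $477.60. Insurer: $10632 − $477.60 = $10154.40.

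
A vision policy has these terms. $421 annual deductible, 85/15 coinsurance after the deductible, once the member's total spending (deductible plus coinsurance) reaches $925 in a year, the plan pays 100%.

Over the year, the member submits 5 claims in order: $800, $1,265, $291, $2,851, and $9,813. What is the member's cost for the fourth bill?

Bill 1, $800: $421 finishes the deductible; $379 goes to coinsurance; member's 15% is $56.85. Cost to member: $477.85. OOP to date $477.85.
Bill 2, $1,265: deductible already satisfied, so member's share is 15% × $1,265 = $189.75. Member pays $189.75; OOP now $667.60.
Bill 3, $291: 15% coinsurance on $291 = $43.65. Member owes $43.65 (running OOP $711.25).
Bill 4, $2,851: deductible met; 15% of $2,851 = $427.65. Adding that to $711.25 gives $1,138.90, past the $925 cap; member pays only $925 − $711.25 = $213.75.

$213.75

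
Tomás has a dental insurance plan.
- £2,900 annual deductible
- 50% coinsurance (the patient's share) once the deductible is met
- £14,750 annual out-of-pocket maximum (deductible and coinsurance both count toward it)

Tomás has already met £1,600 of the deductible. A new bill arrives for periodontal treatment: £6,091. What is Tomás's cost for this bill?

Remaining deductible: £2,900 − £1,600 = £1,300.
After the £1,300 deductible portion, £6,091 − £1,300 = £4,791 is subject to coinsurance.
Coinsurance: £4,791 × 50% = £2,395.50.
Patient responsibility before any cap: £1,300 + £2,395.50 = £3,695.50.
Total out-of-pocket so far would be £1,600 + £3,695.50 = £5,295.50, below the £14,750 cap — no reduction.

£3,695.50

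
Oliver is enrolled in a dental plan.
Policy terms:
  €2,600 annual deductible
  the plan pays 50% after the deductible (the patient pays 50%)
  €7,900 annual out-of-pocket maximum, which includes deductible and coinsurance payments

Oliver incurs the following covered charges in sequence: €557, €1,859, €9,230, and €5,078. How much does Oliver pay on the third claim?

€4,707

Claim 1 — €557: entire amount goes to the deductible. Cost to patient: €557. OOP to date €557.
Claim 2 — €1,859: fully absorbed by the deductible. Cost to patient: €1,859. OOP to date €2,416.
Claim 3 — €9,230: deductible takes €184, €9,046 remains; patient's 50% is €4,523. Patient owes €4,707 (running OOP €7,123).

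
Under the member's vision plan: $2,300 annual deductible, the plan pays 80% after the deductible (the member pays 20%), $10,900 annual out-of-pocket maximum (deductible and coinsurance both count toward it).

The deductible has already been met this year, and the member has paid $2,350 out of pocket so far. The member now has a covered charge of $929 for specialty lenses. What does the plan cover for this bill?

$743.20

With the deductible met, the entire $929 is subject to coinsurance.
Member's 20% share of $929 is $185.80.
Year-to-date out-of-pocket becomes $2,350 + $185.80 = $2,535.80, still under the $10,900 maximum, so no cap applies.
Insurer pays the balance: $929 − $185.80 = $743.20.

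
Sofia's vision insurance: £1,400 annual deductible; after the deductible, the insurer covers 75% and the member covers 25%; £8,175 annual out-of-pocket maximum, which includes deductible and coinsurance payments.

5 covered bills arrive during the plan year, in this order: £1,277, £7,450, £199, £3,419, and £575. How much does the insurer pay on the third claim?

#1 (£1,277): fully absorbed by the deductible. Cost to member: £1,277. OOP to date £1,277. Plan pays £1,277 − £1,277 = £0.
#2 (£7,450): £123 finishes the deductible; £7,327 goes to coinsurance; 25% of £7,327 = £1,831.75. Cost to member: £1,954.75. OOP to date £3,231.75. Plan pays £7,450 − £1,954.75 = £5,495.25.
#3 (£199): deductible already satisfied, so member's share is 25% × £199 = £49.75. Cost to member: £49.75. OOP to date £3,281.50. Insurer: £199 − £49.75 = £149.25.

£149.25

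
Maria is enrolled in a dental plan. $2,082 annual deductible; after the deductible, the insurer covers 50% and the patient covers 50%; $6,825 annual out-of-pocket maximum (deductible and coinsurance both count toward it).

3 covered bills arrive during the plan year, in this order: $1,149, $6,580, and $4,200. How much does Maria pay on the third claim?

$1,919.50

Claim 1 — $1,149: fully absorbed by the deductible. Patient owes $1,149 (running OOP $1,149).
Claim 2 — $6,580: deductible takes $933, $5,647 remains; 50% of $5,647 = $2,823.50. Patient pays $3,756.50; OOP now $4,905.50.
Claim 3 — $4,200: deductible met; 50% of $4,200 = $2,100. OOP would hit $7,005.50 > $6,825, so the cap limits the patient to $6,825 − $4,905.50 = $1,919.50.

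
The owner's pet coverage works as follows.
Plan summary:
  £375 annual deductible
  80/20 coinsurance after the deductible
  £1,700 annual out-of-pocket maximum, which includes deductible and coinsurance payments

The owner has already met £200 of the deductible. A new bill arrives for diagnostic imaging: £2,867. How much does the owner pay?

£713.40

£200 of the £375 deductible is already met, leaving £175.
After the £175 deductible portion, £2,867 − £175 = £2,692 is subject to coinsurance.
Coinsurance: £2,692 × 20% = £538.40.
That puts the owner's cost at £175 + £538.40 = £713.40 before any cap.
Cumulative spending £200 + £713.40 = £913.40 stays under the £1,700 maximum.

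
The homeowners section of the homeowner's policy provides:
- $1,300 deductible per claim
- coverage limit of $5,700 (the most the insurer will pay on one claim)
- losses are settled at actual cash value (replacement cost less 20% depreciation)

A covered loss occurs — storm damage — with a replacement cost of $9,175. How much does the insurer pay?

At 20% depreciation, ACV = $9,175 − $1,835 = $7,340.
Subtract the deductible: $7,340 − $1,300 = $6,040.
The $5,700 per-incident cap binds; insurer pays $5,700.

$5,700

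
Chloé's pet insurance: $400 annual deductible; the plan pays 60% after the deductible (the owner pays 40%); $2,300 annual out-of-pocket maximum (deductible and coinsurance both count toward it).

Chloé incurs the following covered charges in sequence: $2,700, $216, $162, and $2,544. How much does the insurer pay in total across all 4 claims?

Claim 1 ($2,700): $400 finishes the deductible; $2,300 goes to coinsurance; owner's 40% is $920. Owner owes $1,320 (running OOP $1,320). Plan pays $2,700 − $1,320 = $1,380.
Claim 2 ($216): 40% coinsurance on $216 = $86.40. Cost to owner: $86.40. OOP to date $1,406.40. Insurer: $216 − $86.40 = $129.60.
Claim 3 ($162): 40% coinsurance on $162 = $64.80. Owner owes $64.80 (running OOP $1,471.20). Plan pays $162 − $64.80 = $97.20.
Claim 4 ($2,544): 40% coinsurance on $2,544 = $1,017.60. That would push OOP to $2,488.80, over the $2,300 cap, so owner pays $2,300 − $1,471.20 = $828.80. Plan pays $2,544 − $828.80 = $1,715.20.
Insurer total: $1,380 + $129.60 + $97.20 + $1,715.20 = $3,322.

$3,322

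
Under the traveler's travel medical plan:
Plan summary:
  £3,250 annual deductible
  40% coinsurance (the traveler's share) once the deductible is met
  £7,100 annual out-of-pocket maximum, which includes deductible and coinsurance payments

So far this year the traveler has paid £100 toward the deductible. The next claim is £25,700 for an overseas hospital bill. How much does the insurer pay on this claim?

Deductible still to meet: £3,250 − £100 = £3,150.
That leaves £25,700 − £3,150 = £22,550 for coinsurance.
40% of £22,550 = £9,020 falls to the traveler.
Traveler responsibility before any cap: £3,150 + £9,020 = £12,170.
Adding £12,170 to the £100 already spent would give £12,270, which exceeds the £7,100 cap; the traveler pays just £7,100 − £100 = £7,000.
The insurer covers the remainder: £25,700 − £7,000 = £18,700.

£18,700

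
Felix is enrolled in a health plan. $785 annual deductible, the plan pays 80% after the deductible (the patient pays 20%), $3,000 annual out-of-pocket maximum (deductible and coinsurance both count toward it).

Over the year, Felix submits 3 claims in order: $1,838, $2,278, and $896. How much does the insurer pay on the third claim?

$716.80

#1 ($1,838): deductible takes $785, $1,053 remains; patient's 20% is $210.60. Patient pays $995.60; OOP now $995.60. Insurer: $1,838 − $995.60 = $842.40.
#2 ($2,278): deductible already satisfied, so patient's share is 20% × $2,278 = $455.60. Cost to patient: $455.60. OOP to date $1,451.20. Insurer: $2,278 − $455.60 = $1,822.40.
#3 ($896): 20% coinsurance on $896 = $179.20. Patient pays $179.20; OOP now $1,630.40. Plan pays $896 − $179.20 = $716.80.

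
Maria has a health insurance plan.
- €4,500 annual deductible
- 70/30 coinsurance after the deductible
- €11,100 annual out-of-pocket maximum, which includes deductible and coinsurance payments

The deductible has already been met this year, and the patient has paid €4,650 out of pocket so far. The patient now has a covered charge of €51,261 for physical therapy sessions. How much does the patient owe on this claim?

€6,450

With the deductible met, the entire €51,261 is subject to coinsurance.
Patient's 30% share of €51,261 is €15,378.30.
Adding €15,378.30 to the €4,650 already spent would give €20,028.30, which exceeds the €11,100 cap; the patient pays just €11,100 − €4,650 = €6,450.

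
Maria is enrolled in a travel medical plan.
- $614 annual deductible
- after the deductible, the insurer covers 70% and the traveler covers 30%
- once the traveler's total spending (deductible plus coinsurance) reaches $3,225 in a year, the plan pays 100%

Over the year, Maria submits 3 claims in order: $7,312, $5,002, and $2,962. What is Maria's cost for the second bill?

$601.60

Bill 1, $7,312: $614 finishes the deductible; $6,698 goes to coinsurance; coinsurance $6,698 × 30% = $2,009.40. Traveler pays $2,623.40; OOP now $2,623.40.
Bill 2, $5,002: deductible already satisfied, so traveler's share is 30% × $5,002 = $1,500.60. That would push OOP to $4,124, over the $3,225 cap, so traveler pays $3,225 − $2,623.40 = $601.60.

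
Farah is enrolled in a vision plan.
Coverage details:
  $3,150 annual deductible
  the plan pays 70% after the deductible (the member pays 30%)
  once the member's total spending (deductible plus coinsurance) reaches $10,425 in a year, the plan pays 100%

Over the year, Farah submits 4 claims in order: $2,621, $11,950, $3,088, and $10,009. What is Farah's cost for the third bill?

$926.40

Claim 1 ($2,621): fully absorbed by the deductible. Member pays $2,621; OOP now $2,621.
Claim 2 ($11,950): $529 finishes the deductible; $11,421 goes to coinsurance; 30% of $11,421 = $3,426.30. Cost to member: $3,955.30. OOP to date $6,576.30.
Claim 3 ($3,088): deductible already satisfied, so member's share is 30% × $3,088 = $926.40. Member pays $926.40; OOP now $7,502.70.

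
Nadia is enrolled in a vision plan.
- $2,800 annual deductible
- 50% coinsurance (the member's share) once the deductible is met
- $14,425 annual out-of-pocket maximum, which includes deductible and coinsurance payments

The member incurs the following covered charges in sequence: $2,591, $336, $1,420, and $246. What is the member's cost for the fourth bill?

$123

Bill 1, $2,591: fully absorbed by the deductible. Member pays $2,591; OOP now $2,591.
Bill 2, $336: deductible takes $209, $127 remains; 50% of $127 = $63.50. Member owes $272.50 (running OOP $2,863.50).
Bill 3, $1,420: 50% coinsurance on $1,420 = $710. Cost to member: $710. OOP to date $3,573.50.
Bill 4, $246: deductible met; 50% of $246 = $123. Member pays $123; OOP now $3,696.50.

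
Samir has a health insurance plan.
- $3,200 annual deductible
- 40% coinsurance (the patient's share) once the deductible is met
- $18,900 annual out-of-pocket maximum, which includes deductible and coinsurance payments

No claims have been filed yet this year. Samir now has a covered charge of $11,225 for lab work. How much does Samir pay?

$6,410

The full $3,200 deductible is still open; $3,200 of this bill applies to it.
That leaves $11,225 − $3,200 = $8,025 for coinsurance.
Patient's 40% share of $8,025 is $3,210.
Patient responsibility before any cap: $3,200 + $3,210 = $6,410.
Cumulative spending $0 + $6,410 = $6,410 stays under the $18,900 maximum.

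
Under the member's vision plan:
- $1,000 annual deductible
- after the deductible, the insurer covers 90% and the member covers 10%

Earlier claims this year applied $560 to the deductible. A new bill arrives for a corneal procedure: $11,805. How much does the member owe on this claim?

Remaining deductible: $1,000 − $560 = $440.
The remaining $11,365 (= $11,805 − $440) moves to coinsurance.
10% of $11,365 = $1,136.50 falls to the member.
So the member owes $440 + $1,136.50 = $1,576.50.

$1,576.50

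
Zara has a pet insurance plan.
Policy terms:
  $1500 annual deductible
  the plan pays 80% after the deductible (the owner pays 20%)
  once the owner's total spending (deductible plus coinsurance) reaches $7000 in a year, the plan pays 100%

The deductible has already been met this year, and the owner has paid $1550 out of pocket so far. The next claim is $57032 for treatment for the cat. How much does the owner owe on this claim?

With the deductible met, the entire $57032 is subject to coinsurance.
20% of $57032 = $11406.40 falls to the owner.
That would bring total out-of-pocket to $12956.40, past the $7000 cap. The owner is capped at $7000 − $1550 = $5450 on this claim.

$5450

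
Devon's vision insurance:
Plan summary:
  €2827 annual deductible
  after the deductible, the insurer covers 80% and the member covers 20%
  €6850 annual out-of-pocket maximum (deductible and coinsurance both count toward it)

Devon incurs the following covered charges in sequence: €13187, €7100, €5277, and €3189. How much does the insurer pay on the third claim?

€4746

Bill 1, €13187: deductible takes €2827, €10360 remains; coinsurance €10360 × 20% = €2072. Cost to member: €4899. OOP to date €4899. Plan pays €13187 − €4899 = €8288.
Bill 2, €7100: deductible already satisfied, so member's share is 20% × €7100 = €1420. Member pays €1420; OOP now €6319. Insurer: €7100 − €1420 = €5680.
Bill 3, €5277: 20% coinsurance on €5277 = €1055.40. OOP would hit €7374.40 > €6850, so the cap limits the member to €6850 − €6319 = €531. Insurer: €5277 − €531 = €4746.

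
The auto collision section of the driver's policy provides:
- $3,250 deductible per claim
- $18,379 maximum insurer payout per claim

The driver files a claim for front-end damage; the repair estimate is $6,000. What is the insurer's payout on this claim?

Subtract the deductible: $6,000 − $3,250 = $2,750.
$2,750 ≤ $18,379, so the limit doesn't bind; insurer pays $2,750.

$2,750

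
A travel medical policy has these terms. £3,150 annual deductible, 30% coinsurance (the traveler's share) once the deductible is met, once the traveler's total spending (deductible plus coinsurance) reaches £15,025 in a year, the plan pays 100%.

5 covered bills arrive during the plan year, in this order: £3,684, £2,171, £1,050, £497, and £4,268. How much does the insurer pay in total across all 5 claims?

#1 (£3,684): £3,150 to deductible, leaving £534; coinsurance £534 × 30% = £160.20. Traveler owes £3,310.20 (running OOP £3,310.20). Plan pays £3,684 − £3,310.20 = £373.80.
#2 (£2,171): deductible met; 30% of £2,171 = £651.30. Cost to traveler: £651.30. OOP to date £3,961.50. Insurer: £2,171 − £651.30 = £1,519.70.
#3 (£1,050): 30% coinsurance on £1,050 = £315. Traveler owes £315 (running OOP £4,276.50). Insurer: £1,050 − £315 = £735.
#4 (£497): deductible already satisfied, so traveler's share is 30% × £497 = £149.10. Traveler pays £149.10; OOP now £4,425.60. Plan pays £497 − £149.10 = £347.90.
#5 (£4,268): deductible already satisfied, so traveler's share is 30% × £4,268 = £1,280.40. Traveler pays £1,280.40; OOP now £5,706. Insurer: £4,268 − £1,280.40 = £2,987.60.
Insurer total: £373.80 + £1,519.70 + £735 + £347.90 + £2,987.60 = £5,964.

£5,964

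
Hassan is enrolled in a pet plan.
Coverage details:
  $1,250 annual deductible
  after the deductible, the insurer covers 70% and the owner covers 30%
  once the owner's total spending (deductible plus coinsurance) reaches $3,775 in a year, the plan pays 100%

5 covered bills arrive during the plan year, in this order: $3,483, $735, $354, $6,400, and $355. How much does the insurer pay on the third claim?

#1 ($3,483): $1,250 to deductible, leaving $2,233; 30% of $2,233 = $669.90. Cost to owner: $1,919.90. OOP to date $1,919.90. Plan pays $3,483 − $1,919.90 = $1,563.10.
#2 ($735): deductible met; 30% of $735 = $220.50. Owner pays $220.50; OOP now $2,140.40. Insurer: $735 − $220.50 = $514.50.
#3 ($354): 30% coinsurance on $354 = $106.20. Cost to owner: $106.20. OOP to date $2,246.60. Plan pays $354 − $106.20 = $247.80.

$247.80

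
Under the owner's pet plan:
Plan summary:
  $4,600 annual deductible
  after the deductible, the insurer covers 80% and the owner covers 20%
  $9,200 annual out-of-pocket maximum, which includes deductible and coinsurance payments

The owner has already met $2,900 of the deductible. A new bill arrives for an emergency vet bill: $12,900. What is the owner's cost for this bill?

Remaining deductible: $4,600 − $2,900 = $1,700.
That leaves $12,900 − $1,700 = $11,200 for coinsurance.
20% of $11,200 = $2,240 falls to the owner.
Owner responsibility before any cap: $1,700 + $2,240 = $3,940.
Cumulative spending $2,900 + $3,940 = $6,840 stays under the $9,200 maximum.

$3,940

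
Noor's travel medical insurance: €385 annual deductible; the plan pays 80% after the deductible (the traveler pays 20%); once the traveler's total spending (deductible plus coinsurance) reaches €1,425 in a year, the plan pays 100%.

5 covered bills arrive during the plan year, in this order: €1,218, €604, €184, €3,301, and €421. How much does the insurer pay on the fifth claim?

€365.40

Claim 1 — €1,218: €385 finishes the deductible; €833 goes to coinsurance; 20% of €833 = €166.60. Traveler pays €551.60; OOP now €551.60. Insurer: €1,218 − €551.60 = €666.40.
Claim 2 — €604: 20% coinsurance on €604 = €120.80. Traveler pays €120.80; OOP now €672.40. Insurer: €604 − €120.80 = €483.20.
Claim 3 — €184: 20% coinsurance on €184 = €36.80. Traveler pays €36.80; OOP now €709.20. Plan pays €184 − €36.80 = €147.20.
Claim 4 — €3,301: deductible met; 20% of €3,301 = €660.20. Traveler owes €660.20 (running OOP €1,369.40). Insurer: €3,301 − €660.20 = €2,640.80.
Claim 5 — €421: deductible already satisfied, so traveler's share is 20% × €421 = €84.20. OOP would hit €1,453.60 > €1,425, so the cap limits the traveler to €1,425 − €1,369.40 = €55.60. Plan pays €421 − €55.60 = €365.40.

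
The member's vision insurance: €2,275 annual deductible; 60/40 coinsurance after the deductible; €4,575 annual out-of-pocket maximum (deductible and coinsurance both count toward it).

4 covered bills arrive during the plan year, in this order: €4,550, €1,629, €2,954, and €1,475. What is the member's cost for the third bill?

Claim 1 (€4,550): €2,275 finishes the deductible; €2,275 goes to coinsurance; coinsurance €2,275 × 40% = €910. Cost to member: €3,185. OOP to date €3,185.
Claim 2 (€1,629): deductible met; 40% of €1,629 = €651.60. Cost to member: €651.60. OOP to date €3,836.60.
Claim 3 (€2,954): 40% coinsurance on €2,954 = €1,181.60. Adding that to €3,836.60 gives €5,018.20, past the €4,575 cap; member pays only €4,575 − €3,836.60 = €738.40.

€738.40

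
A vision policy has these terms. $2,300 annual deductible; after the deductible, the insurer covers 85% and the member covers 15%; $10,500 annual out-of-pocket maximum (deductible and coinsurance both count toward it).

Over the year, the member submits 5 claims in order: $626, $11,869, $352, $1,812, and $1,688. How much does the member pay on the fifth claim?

Claim 1 ($626): entire amount goes to the deductible. Member pays $626; OOP now $626.
Claim 2 ($11,869): deductible takes $1,674, $10,195 remains; 15% of $10,195 = $1,529.25. Member pays $3,203.25; OOP now $3,829.25.
Claim 3 ($352): deductible already satisfied, so member's share is 15% × $352 = $52.80. Cost to member: $52.80. OOP to date $3,882.05.
Claim 4 ($1,812): deductible met; 15% of $1,812 = $271.80. Member owes $271.80 (running OOP $4,153.85).
Claim 5 ($1,688): 15% coinsurance on $1,688 = $253.20. Member owes $253.20 (running OOP $4,407.05).

$253.20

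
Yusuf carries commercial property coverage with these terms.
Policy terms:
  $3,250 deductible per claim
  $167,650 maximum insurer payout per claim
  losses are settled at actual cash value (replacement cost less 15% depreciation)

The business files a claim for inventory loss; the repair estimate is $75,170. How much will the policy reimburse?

Actual cash value after 15% depreciation: $75,170 × 85% = $63,894.50.
Less the $3,250 deductible: $63,894.50 − $3,250 = $60,644.50.
That's under the $167,650 cap, so the insurer reimburses the full $60,644.50.

$60,644.50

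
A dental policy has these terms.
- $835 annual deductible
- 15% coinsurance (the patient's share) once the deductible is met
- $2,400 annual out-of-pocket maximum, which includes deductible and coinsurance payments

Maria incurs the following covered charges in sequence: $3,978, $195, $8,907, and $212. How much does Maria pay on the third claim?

#1 ($3,978): deductible takes $835, $3,143 remains; patient's 15% is $471.45. Patient owes $1,306.45 (running OOP $1,306.45).
#2 ($195): deductible already satisfied, so patient's share is 15% × $195 = $29.25. Patient pays $29.25; OOP now $1,335.70.
#3 ($8,907): deductible met; 15% of $8,907 = $1,336.05. OOP would hit $2,671.75 > $2,400, so the cap limits the patient to $2,400 − $1,335.70 = $1,064.30.

$1,064.30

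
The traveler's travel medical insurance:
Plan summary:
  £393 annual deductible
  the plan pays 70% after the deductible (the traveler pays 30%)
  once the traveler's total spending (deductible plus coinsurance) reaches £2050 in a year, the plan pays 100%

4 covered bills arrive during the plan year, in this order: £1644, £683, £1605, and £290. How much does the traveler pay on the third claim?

Claim 1 (£1644): £393 finishes the deductible; £1251 goes to coinsurance; 30% of £1251 = £375.30. Traveler pays £768.30; OOP now £768.30.
Claim 2 (£683): 30% coinsurance on £683 = £204.90. Cost to traveler: £204.90. OOP to date £973.20.
Claim 3 (£1605): deductible met; 30% of £1605 = £481.50. Traveler owes £481.50 (running OOP £1454.70).

£481.50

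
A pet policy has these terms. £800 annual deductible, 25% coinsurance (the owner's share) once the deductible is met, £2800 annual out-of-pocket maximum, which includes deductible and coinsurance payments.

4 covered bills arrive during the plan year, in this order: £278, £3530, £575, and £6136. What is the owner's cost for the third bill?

£143.75

Claim 1 (£278): all of it applies to the deductible. Owner owes £278 (running OOP £278).
Claim 2 (£3530): £522 finishes the deductible; £3008 goes to coinsurance; 25% of £3008 = £752. Cost to owner: £1274. OOP to date £1552.
Claim 3 (£575): deductible already satisfied, so owner's share is 25% × £575 = £143.75. Owner owes £143.75 (running OOP £1695.75).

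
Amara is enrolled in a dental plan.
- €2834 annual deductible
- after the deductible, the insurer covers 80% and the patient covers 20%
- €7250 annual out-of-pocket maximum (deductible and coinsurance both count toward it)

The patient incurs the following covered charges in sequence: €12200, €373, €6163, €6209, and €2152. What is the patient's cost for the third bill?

Bill 1, €12200: €2834 finishes the deductible; €9366 goes to coinsurance; patient's 20% is €1873.20. Cost to patient: €4707.20. OOP to date €4707.20.
Bill 2, €373: deductible already satisfied, so patient's share is 20% × €373 = €74.60. Patient owes €74.60 (running OOP €4781.80).
Bill 3, €6163: deductible met; 20% of €6163 = €1232.60. Patient pays €1232.60; OOP now €6014.40.

€1232.60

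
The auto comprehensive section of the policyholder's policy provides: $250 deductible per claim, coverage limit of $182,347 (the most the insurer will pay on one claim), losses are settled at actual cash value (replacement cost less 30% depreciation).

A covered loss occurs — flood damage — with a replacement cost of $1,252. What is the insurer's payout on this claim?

$626.40

At 30% depreciation, ACV = $1,252 − $375.60 = $876.40.
After the deductible, $876.40 − $250 = $626.40 remains.
$626.40 is within the $182,347 limit, so the insurer pays $626.40.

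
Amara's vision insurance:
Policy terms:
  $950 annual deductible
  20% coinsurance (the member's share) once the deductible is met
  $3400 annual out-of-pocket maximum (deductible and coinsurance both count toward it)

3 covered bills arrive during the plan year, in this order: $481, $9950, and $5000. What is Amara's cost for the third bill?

#1 ($481): fully absorbed by the deductible. Cost to member: $481. OOP to date $481.
#2 ($9950): $469 to deductible, leaving $9481; 20% of $9481 = $1896.20. Cost to member: $2365.20. OOP to date $2846.20.
#3 ($5000): deductible met; 20% of $5000 = $1000. Adding that to $2846.20 gives $3846.20, past the $3400 cap; member pays only $3400 − $2846.20 = $553.80.

$553.80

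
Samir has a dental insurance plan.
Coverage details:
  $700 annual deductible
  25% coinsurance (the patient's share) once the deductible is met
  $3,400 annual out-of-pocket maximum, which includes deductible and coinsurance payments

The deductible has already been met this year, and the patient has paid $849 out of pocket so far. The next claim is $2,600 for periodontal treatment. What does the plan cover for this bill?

With the deductible met, the entire $2,600 is subject to coinsurance.
25% of $2,600 = $650 falls to the patient.
Total out-of-pocket so far would be $849 + $650 = $1,499, below the $3,400 cap — no reduction.
Insurer pays the balance: $2,600 − $650 = $1,950.

$1,950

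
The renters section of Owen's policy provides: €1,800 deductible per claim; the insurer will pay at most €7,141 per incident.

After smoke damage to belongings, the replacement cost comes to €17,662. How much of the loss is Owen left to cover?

€10,521

Less the €1,800 deductible: €17,662 − €1,800 = €15,862.
Since €15,862 > €7,141, the payout is capped at €7,141.
Out of pocket: €17,662 − €7,141 = €10,521.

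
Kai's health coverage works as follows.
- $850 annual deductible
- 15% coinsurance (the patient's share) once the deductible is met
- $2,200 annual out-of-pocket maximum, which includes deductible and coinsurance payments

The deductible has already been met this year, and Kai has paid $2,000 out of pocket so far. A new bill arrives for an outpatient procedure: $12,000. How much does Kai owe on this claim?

With the deductible met, the entire $12,000 is subject to coinsurance.
Coinsurance: $12,000 × 15% = $1,800.
Adding $1,800 to the $2,000 already spent would give $3,800, which exceeds the $2,200 cap; the patient pays just $2,200 − $2,000 = $200.

$200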